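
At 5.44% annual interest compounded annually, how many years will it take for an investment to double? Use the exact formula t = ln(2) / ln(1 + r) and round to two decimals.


Doubling condition: (1 + r)^t = 2
Take ln of both sides: t × ln(1 + r) = ln(2)
t = ln(2) / ln(1 + r)
t = 0.693147 / 0.052972
t = 13.09

t = ln(2) / ln(1 + r) = 13.09 years


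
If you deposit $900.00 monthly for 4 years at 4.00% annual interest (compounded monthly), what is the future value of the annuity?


Future value of an ordinary annuity: FV = PMT × ((1 + r)^n − 1) / r
Monthly rate r = 0.04/12 ≈ 0.00333333, n = 48
FV = $900.00 × ((1 + 0.04/12)^48 − 1) / (0.04/12)
FV = $900.00 × 51.959601
FV = $46,763.64

FV = PMT × ((1+r)^n - 1)/r = $46,763.64


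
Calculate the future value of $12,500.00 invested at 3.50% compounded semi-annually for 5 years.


Compound interest formula: A = P(1 + r/n)^(nt)
A = $12,500.00 × (1 + 0.035/2)^(2 × 5)
Growth factor: (1 + 0.035/2)^10 = 1.1894445
A = $12,500.00 × 1.1894445
A = $14,868.06

A = P(1 + r/n)^(nt) = $14,868.06


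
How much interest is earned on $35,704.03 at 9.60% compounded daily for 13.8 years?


Compound interest earned = final amount − principal.
A = P(1 + r/n)^(nt) = $35,704.03 × (1 + 0.096/365)^(365 × 13.8) = $134,274.93
Interest = A − P = $134,274.93 − $35,704.03 = $98,570.90

Interest = A - P = $98,570.90


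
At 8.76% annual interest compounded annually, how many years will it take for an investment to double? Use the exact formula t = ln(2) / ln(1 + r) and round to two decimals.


Doubling condition: (1 + r)^t = 2
Take ln of both sides: t × ln(1 + r) = ln(2)
t = ln(2) / ln(1 + r)
t = 0.693147 / 0.083973
t = 8.25

t = ln(2) / ln(1 + r) = 8.25 years


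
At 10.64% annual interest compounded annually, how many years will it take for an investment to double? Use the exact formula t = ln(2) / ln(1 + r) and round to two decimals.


Doubling condition: (1 + r)^t = 2
Take ln of both sides: t × ln(1 + r) = ln(2)
t = ln(2) / ln(1 + r)
t = 0.693147 / 0.101112
t = 6.86

t = ln(2) / ln(1 + r) = 6.86 years


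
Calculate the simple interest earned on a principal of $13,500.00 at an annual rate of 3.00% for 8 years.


Simple interest formula: I = P × r × t
I = $13,500.00 × 0.03 × 8
I = $3,240.00

I = P × r × t = $3,240.00


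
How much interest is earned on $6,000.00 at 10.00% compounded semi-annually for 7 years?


Compound interest earned = final amount − principal.
A = P(1 + r/n)^(nt) = $6,000.00 × (1 + 0.1/2)^(2 × 7) = $11,879.59
Interest = A − P = $11,879.59 − $6,000.00 = $5,879.59

Interest = A - P = $5,879.59


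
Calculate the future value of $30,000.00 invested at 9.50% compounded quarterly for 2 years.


Compound interest formula: A = P(1 + r/n)^(nt)
A = $30,000.00 × (1 + 0.095/4)^(4 × 2)
Growth factor: (1 + 0.095/4)^8 = 1.2065667
A = $30,000.00 × 1.2065667
A = $36,197.00

A = P(1 + r/n)^(nt) = $36,197.00


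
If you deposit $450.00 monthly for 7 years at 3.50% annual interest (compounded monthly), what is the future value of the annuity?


Future value of an ordinary annuity: FV = PMT × ((1 + r)^n − 1) / r
Monthly rate r = 0.035/12 ≈ 0.00291667, n = 84
FV = $450.00 × ((1 + 0.035/12)^84 − 1) / (0.035/12)
FV = $450.00 × 95.028273
FV = $42,762.72

FV = PMT × ((1+r)^n - 1)/r = $42,762.72


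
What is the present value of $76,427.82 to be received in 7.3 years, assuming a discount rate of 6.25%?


Present value formula: PV = FV / (1 + r)^t
PV = $76,427.82 / (1 + 0.0625)^7.3
PV = $76,427.82 / 1.556687
PV = $49,096.46

PV = FV / (1 + r)^t = $49,096.46


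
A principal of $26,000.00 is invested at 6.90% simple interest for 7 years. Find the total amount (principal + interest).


Total amount formula: A = P(1 + rt) = P + P·r·t
Interest: I = P × r × t = $26,000.00 × 0.069 × 7 = $12,558.00
A = P + I = $26,000.00 + $12,558.00 = $38,558.00

A = P + I = P(1 + rt) = $38,558.00


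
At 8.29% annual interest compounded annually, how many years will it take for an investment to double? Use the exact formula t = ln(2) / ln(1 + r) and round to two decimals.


Doubling condition: (1 + r)^t = 2
Take ln of both sides: t × ln(1 + r) = ln(2)
t = ln(2) / ln(1 + r)
t = 0.693147 / 0.079643
t = 8.70

t = ln(2) / ln(1 + r) = 8.70 years


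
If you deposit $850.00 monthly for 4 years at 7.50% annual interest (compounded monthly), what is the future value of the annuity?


Future value of an ordinary annuity: FV = PMT × ((1 + r)^n − 1) / r
Monthly rate r = 0.075/12 = 0.00625, n = 48
FV = $850.00 × ((1 + 0.075/12)^48 − 1) / (0.075/12)
FV = $850.00 × 55.775864
FV = $47,409.48

FV = PMT × ((1+r)^n - 1)/r = $47,409.48


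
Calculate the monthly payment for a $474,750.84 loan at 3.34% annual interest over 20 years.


Loan payment formula: PMT = PV × r / (1 − (1 + r)^(−n))
Monthly rate r = 0.0334/12 ≈ 0.00278333, n = 240 months
Denominator: 1 − (1 + 0.0334/12)^(−240) = 0.486791
PMT = $474,750.84 × (0.0334/12) / 0.486791
PMT = $2,714.49 per month

PMT = PV × r / (1-(1+r)^(-n)) = $2,714.49/month


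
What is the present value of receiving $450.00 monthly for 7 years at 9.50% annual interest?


Present value of an ordinary annuity: PV = PMT × (1 − (1 + r)^(−n)) / r
Monthly rate r = 0.095/12 ≈ 0.00791667, n = 84
PV = $450.00 × (1 − (1 + 0.095/12)^(−84)) / (0.095/12)
PV = $450.00 × 61.184601
PV = $27,533.07

PV = PMT × (1-(1+r)^(-n))/r = $27,533.07


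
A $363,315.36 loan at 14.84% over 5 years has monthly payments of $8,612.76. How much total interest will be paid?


Total paid over the life of the loan = PMT × n.
Total paid = $8,612.76 × 60 = $516,765.60
Total interest = total paid − principal = $516,765.60 − $363,315.36 = $153,450.24

Total interest = (PMT × n) - PV = $153,450.24


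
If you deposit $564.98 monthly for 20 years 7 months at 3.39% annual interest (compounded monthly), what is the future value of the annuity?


Future value of an ordinary annuity: FV = PMT × ((1 + r)^n − 1) / r
Monthly rate r = 0.0339/12 = 0.002825, n = 247
FV = $564.98 × ((1 + 0.0339/12)^247 − 1) / (0.0339/12)
FV = $564.98 × 356.566876
FV = $201,453.15

FV = PMT × ((1+r)^n - 1)/r = $201,453.15


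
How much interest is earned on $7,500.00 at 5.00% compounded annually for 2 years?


Compound interest earned = final amount − principal.
A = P(1 + r/n)^(nt) = $7,500.00 × (1 + 0.05/1)^(1 × 2) = $8,268.75
Interest = A − P = $8,268.75 − $7,500.00 = $768.75

Interest = A - P = $768.75


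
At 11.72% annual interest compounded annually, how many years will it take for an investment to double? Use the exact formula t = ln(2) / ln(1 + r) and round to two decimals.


Doubling condition: (1 + r)^t = 2
Take ln of both sides: t × ln(1 + r) = ln(2)
t = ln(2) / ln(1 + r)
t = 0.693147 / 0.110826
t = 6.25

t = ln(2) / ln(1 + r) = 6.25 years


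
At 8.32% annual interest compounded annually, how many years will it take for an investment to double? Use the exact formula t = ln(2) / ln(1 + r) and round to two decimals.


Doubling condition: (1 + r)^t = 2
Take ln of both sides: t × ln(1 + r) = ln(2)
t = ln(2) / ln(1 + r)
t = 0.693147 / 0.079920
t = 8.67

t = ln(2) / ln(1 + r) = 8.67 years


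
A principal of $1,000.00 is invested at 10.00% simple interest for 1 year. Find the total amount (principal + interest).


Total amount formula: A = P(1 + rt) = P + P·r·t
Interest: I = P × r × t = $1,000.00 × 0.1 × 1 = $100.00
A = P + I = $1,000.00 + $100.00 = $1,100.00

A = P + I = P(1 + rt) = $1,100.00


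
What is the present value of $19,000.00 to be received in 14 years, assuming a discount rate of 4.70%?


Present value formula: PV = FV / (1 + r)^t
PV = $19,000.00 / (1 + 0.047)^14
PV = $19,000.00 / 1.902188
PV = $9,988.50

PV = FV / (1 + r)^t = $9,988.50


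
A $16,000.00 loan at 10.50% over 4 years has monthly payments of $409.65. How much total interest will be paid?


Total paid over the life of the loan = PMT × n.
Total paid = $409.65 × 48 = $19,663.20
Total interest = total paid − principal = $19,663.20 − $16,000.00 = $3,663.20

Total interest = (PMT × n) - PV = $3,663.20


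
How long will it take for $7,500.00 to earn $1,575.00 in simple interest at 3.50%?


Rearrange the simple interest formula for t:
I = P × r × t  ⇒  t = I / (P × r)
t = $1,575.00 / ($7,500.00 × 0.035)
t = 6

t = I/(P×r) = 6 years


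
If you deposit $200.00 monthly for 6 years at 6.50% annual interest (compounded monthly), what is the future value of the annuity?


Future value of an ordinary annuity: FV = PMT × ((1 + r)^n − 1) / r
Monthly rate r = 0.065/12 ≈ 0.00541667, n = 72
FV = $200.00 × ((1 + 0.065/12)^72 − 1) / (0.065/12)
FV = $200.00 × 87.771168
FV = $17,554.23

FV = PMT × ((1+r)^n - 1)/r = $17,554.23


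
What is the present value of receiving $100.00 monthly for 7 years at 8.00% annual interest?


Present value of an ordinary annuity: PV = PMT × (1 − (1 + r)^(−n)) / r
Monthly rate r = 0.08/12 ≈ 0.00666667, n = 84
PV = $100.00 × (1 − (1 + 0.08/12)^(−84)) / (0.08/12)
PV = $100.00 × 64.159261
PV = $6,415.93

PV = PMT × (1-(1+r)^(-n))/r = $6,415.93


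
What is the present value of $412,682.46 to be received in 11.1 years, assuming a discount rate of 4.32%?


Present value formula: PV = FV / (1 + r)^t
PV = $412,682.46 / (1 + 0.0432)^11.1
PV = $412,682.46 / 1.59911656
PV = $258,069.03

PV = FV / (1 + r)^t = $258,069.03


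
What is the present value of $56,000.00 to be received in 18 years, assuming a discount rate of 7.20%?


Present value formula: PV = FV / (1 + r)^t
PV = $56,000.00 / (1 + 0.072)^18
PV = $56,000.00 / 3.4954745
PV = $16,020.71

PV = FV / (1 + r)^t = $16,020.71


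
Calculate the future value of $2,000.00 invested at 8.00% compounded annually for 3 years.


Compound interest formula: A = P(1 + r/n)^(nt)
A = $2,000.00 × (1 + 0.08/1)^(1 × 3)
Growth factor: (1 + 0.08/1)^3 = 1.259712
A = $2,000.00 × 1.259712
A = $2,519.42

A = P(1 + r/n)^(nt) = $2,519.42


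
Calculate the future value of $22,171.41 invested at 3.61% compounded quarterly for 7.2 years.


Compound interest formula: A = P(1 + r/n)^(nt)
A = $22,171.41 × (1 + 0.0361/4)^(4 × 7.2)
Growth factor: (1 + 0.0361/4)^28.8 = 1.2953153
A = $22,171.41 × 1.2953153
A = $28,718.97

A = P(1 + r/n)^(nt) = $28,718.97


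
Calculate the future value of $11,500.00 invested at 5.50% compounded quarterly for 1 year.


Compound interest formula: A = P(1 + r/n)^(nt)
A = $11,500.00 × (1 + 0.055/4)^(4 × 1)
Growth factor: (1 + 0.055/4)^4 = 1.056145
A = $11,500.00 × 1.056145
A = $12,145.67

A = P(1 + r/n)^(nt) = $12,145.67


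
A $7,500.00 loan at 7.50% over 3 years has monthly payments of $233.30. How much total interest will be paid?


Total paid over the life of the loan = PMT × n.
Total paid = $233.30 × 36 = $8,398.80
Total interest = total paid − principal = $8,398.80 − $7,500.00 = $898.80

Total interest = (PMT × n) - PV = $898.80


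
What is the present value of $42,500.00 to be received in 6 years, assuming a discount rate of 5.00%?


Present value formula: PV = FV / (1 + r)^t
PV = $42,500.00 / (1 + 0.05)^6
PV = $42,500.00 / 1.340096
PV = $31,714.15

PV = FV / (1 + r)^t = $31,714.15


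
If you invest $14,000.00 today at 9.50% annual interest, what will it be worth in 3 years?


Future value formula: FV = PV × (1 + r)^t
FV = $14,000.00 × (1 + 0.095)^3
FV = $14,000.00 × 1.312932
FV = $18,381.05

FV = PV × (1 + r)^t = $18,381.05


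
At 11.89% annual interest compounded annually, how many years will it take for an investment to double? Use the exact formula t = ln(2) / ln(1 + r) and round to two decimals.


Doubling condition: (1 + r)^t = 2
Take ln of both sides: t × ln(1 + r) = ln(2)
t = ln(2) / ln(1 + r)
t = 0.693147 / 0.112346
t = 6.17

t = ln(2) / ln(1 + r) = 6.17 years


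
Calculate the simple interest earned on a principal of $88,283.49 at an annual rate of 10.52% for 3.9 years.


Simple interest formula: I = P × r × t
I = $88,283.49 × 0.1052 × 3.9
I = $36,220.95

I = P × r × t = $36,220.95


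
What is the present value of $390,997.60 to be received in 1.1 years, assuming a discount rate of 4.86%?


Present value formula: PV = FV / (1 + r)^t
PV = $390,997.60 / (1 + 0.0486)^1.1
PV = $390,997.60 / 1.05358806
PV = $371,110.51

PV = FV / (1 + r)^t = $371,110.51


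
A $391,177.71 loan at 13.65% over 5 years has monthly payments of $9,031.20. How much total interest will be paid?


Total paid over the life of the loan = PMT × n.
Total paid = $9,031.20 × 60 = $541,872.00
Total interest = total paid − principal = $541,872.00 − $391,177.71 = $150,694.29

Total interest = (PMT × n) - PV = $150,694.29


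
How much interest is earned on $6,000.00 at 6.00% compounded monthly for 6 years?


Compound interest earned = final amount − principal.
A = P(1 + r/n)^(nt) = $6,000.00 × (1 + 0.06/12)^(12 × 6) = $8,592.27
Interest = A − P = $8,592.27 − $6,000.00 = $2,592.27

Interest = A - P = $2,592.27


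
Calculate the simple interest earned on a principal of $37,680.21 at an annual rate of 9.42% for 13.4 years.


Simple interest formula: I = P × r × t
I = $37,680.21 × 0.0942 × 13.4
I = $47,562.98

I = P × r × t = $47,562.98


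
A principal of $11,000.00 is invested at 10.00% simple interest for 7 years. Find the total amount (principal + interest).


Total amount formula: A = P(1 + rt) = P + P·r·t
Interest: I = P × r × t = $11,000.00 × 0.1 × 7 = $7,700.00
A = P + I = $11,000.00 + $7,700.00 = $18,700.00

A = P + I = P(1 + rt) = $18,700.00


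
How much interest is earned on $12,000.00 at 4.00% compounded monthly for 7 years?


Compound interest earned = final amount − principal.
A = P(1 + r/n)^(nt) = $12,000.00 × (1 + 0.04/12)^(12 × 7) = $15,870.17
Interest = A − P = $15,870.17 − $12,000.00 = $3,870.17

Interest = A - P = $3,870.17


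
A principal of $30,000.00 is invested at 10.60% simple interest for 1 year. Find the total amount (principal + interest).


Total amount formula: A = P(1 + rt) = P + P·r·t
Interest: I = P × r × t = $30,000.00 × 0.106 × 1 = $3,180.00
A = P + I = $30,000.00 + $3,180.00 = $33,180.00

A = P + I = P(1 + rt) = $33,180.00


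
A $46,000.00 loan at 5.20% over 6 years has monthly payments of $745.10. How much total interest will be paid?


Total paid over the life of the loan = PMT × n.
Total paid = $745.10 × 72 = $53,647.20
Total interest = total paid − principal = $53,647.20 − $46,000.00 = $7,647.20

Total interest = (PMT × n) - PV = $7,647.20


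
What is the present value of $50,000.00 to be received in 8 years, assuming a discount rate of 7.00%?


Present value formula: PV = FV / (1 + r)^t
PV = $50,000.00 / (1 + 0.07)^8
PV = $50,000.00 / 1.718186
PV = $29,100.46

PV = FV / (1 + r)^t = $29,100.46


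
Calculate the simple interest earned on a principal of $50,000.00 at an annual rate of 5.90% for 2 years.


Simple interest formula: I = P × r × t
I = $50,000.00 × 0.059 × 2
I = $5,900.00

I = P × r × t = $5,900.00


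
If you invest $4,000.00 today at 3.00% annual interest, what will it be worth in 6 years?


Future value formula: FV = PV × (1 + r)^t
FV = $4,000.00 × (1 + 0.03)^6
FV = $4,000.00 × 1.194052
FV = $4,776.21

FV = PV × (1 + r)^t = $4,776.21


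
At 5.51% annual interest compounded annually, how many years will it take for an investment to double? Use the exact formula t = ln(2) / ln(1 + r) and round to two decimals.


Doubling condition: (1 + r)^t = 2
Take ln of both sides: t × ln(1 + r) = ln(2)
t = ln(2) / ln(1 + r)
t = 0.693147 / 0.053636
t = 12.92

t = ln(2) / ln(1 + r) = 12.92 years


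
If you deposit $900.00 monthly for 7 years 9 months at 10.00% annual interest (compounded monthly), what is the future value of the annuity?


Future value of an ordinary annuity: FV = PMT × ((1 + r)^n − 1) / r
Monthly rate r = 0.1/12 ≈ 0.00833333, n = 93
FV = $900.00 × ((1 + 0.1/12)^93 − 1) / (0.1/12)
FV = $900.00 × 139.635936
FV = $125,672.34

FV = PMT × ((1+r)^n - 1)/r = $125,672.34


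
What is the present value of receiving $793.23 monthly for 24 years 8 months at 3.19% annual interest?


Present value of an ordinary annuity: PV = PMT × (1 − (1 + r)^(−n)) / r
Monthly rate r = 0.0319/12 ≈ 0.00265833, n = 296
PV = $793.23 × (1 − (1 + 0.0319/12)^(−296)) / (0.0319/12)
PV = $793.23 × 204.735561
PV = $162,402.39

PV = PMT × (1-(1+r)^(-n))/r = $162,402.39


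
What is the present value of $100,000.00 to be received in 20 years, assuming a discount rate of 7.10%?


Present value formula: PV = FV / (1 + r)^t
PV = $100,000.00 / (1 + 0.071)^20
PV = $100,000.00 / 3.942661
PV = $25,363.58

PV = FV / (1 + r)^t = $25,363.58


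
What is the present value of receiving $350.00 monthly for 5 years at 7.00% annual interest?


Present value of an ordinary annuity: PV = PMT × (1 − (1 + r)^(−n)) / r
Monthly rate r = 0.07/12 ≈ 0.00583333, n = 60
PV = $350.00 × (1 − (1 + 0.07/12)^(−60)) / (0.07/12)
PV = $350.00 × 50.501994
PV = $17,675.70

PV = PMT × (1-(1+r)^(-n))/r = $17,675.70


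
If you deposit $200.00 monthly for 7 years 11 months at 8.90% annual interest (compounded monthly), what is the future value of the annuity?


Future value of an ordinary annuity: FV = PMT × ((1 + r)^n − 1) / r
Monthly rate r = 0.089/12 ≈ 0.00741667, n = 95
FV = $200.00 × ((1 + 0.089/12)^95 − 1) / (0.089/12)
FV = $200.00 × 137.224807
FV = $27,444.96

FV = PMT × ((1+r)^n - 1)/r = $27,444.96


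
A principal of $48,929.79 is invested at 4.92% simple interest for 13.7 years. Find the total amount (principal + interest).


Total amount formula: A = P(1 + rt) = P + P·r·t
Interest: I = P × r × t = $48,929.79 × 0.0492 × 13.7 = $32,980.64
A = P + I = $48,929.79 + $32,980.64 = $81,910.43

A = P + I = P(1 + rt) = $81,910.43


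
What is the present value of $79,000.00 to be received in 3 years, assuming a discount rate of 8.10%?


Present value formula: PV = FV / (1 + r)^t
PV = $79,000.00 / (1 + 0.081)^3
PV = $79,000.00 / 1.2632144
PV = $62,538.87

PV = FV / (1 + r)^t = $62,538.87


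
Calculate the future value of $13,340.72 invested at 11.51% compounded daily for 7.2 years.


Compound interest formula: A = P(1 + r/n)^(nt)
A = $13,340.72 × (1 + 0.1151/365)^(365 × 7.2)
Growth factor: (1 + 0.1151/365)^2628 = 2.290086
A = $13,340.72 × 2.290086
A = $30,551.40

A = P(1 + r/n)^(nt) = $30,551.40


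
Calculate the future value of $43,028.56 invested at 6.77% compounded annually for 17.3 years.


Compound interest formula: A = P(1 + r/n)^(nt)
A = $43,028.56 × (1 + 0.0677/1)^(1 × 17.3)
Growth factor: (1 + 0.0677/1)^17.3 = 3.10578865
A = $43,028.56 × 3.10578865
A = $133,637.61

A = P(1 + r/n)^(nt) = $133,637.61


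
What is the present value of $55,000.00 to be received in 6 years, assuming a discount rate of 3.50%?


Present value formula: PV = FV / (1 + r)^t
PV = $55,000.00 / (1 + 0.035)^6
PV = $55,000.00 / 1.2292553
PV = $44,742.54

PV = FV / (1 + r)^t = $44,742.54


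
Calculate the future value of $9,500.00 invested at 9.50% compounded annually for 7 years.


Compound interest formula: A = P(1 + r/n)^(nt)
A = $9,500.00 × (1 + 0.095/1)^(1 × 7)
Growth factor: (1 + 0.095/1)^7 = 1.887552
A = $9,500.00 × 1.887552
A = $17,931.74

A = P(1 + r/n)^(nt) = $17,931.74


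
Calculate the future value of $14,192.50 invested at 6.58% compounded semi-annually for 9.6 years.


Compound interest formula: A = P(1 + r/n)^(nt)
A = $14,192.50 × (1 + 0.0658/2)^(2 × 9.6)
Growth factor: (1 + 0.0658/2)^19.2 = 1.861740
A = $14,192.50 × 1.861740
A = $26,422.74

A = P(1 + r/n)^(nt) = $26,422.74


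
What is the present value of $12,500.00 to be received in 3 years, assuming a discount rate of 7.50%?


Present value formula: PV = FV / (1 + r)^t
PV = $12,500.00 / (1 + 0.075)^3
PV = $12,500.00 / 1.242297
PV = $10,062.01

PV = FV / (1 + r)^t = $10,062.01


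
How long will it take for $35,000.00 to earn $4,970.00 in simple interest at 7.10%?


Rearrange the simple interest formula for t:
I = P × r × t  ⇒  t = I / (P × r)
t = $4,970.00 / ($35,000.00 × 0.071)
t = 2

t = I/(P×r) = 2 years


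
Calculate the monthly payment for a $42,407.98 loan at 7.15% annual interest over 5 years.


Loan payment formula: PMT = PV × r / (1 − (1 + r)^(−n))
Monthly rate r = 0.0715/12 ≈ 0.00595833, n = 60 months
Denominator: 1 − (1 + 0.0715/12)^(−60) = 0.299835
PMT = $42,407.98 × (0.0715/12) / 0.299835
PMT = $842.73 per month

PMT = PV × r / (1-(1+r)^(-n)) = $842.73/month


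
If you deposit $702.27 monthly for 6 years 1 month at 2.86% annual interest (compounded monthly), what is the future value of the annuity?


Future value of an ordinary annuity: FV = PMT × ((1 + r)^n − 1) / r
Monthly rate r = 0.0286/12 ≈ 0.00238333, n = 73
FV = $702.27 × ((1 + 0.0286/12)^73 − 1) / (0.0286/12)
FV = $702.27 × 79.631924
FV = $55,923.11

FV = PMT × ((1+r)^n - 1)/r = $55,923.11


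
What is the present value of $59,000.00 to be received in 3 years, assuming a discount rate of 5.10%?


Present value formula: PV = FV / (1 + r)^t
PV = $59,000.00 / (1 + 0.051)^3
PV = $59,000.00 / 1.16093565
PV = $50,821.08

PV = FV / (1 + r)^t = $50,821.08


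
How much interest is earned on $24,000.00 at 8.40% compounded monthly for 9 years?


Compound interest earned = final amount − principal.
A = P(1 + r/n)^(nt) = $24,000.00 × (1 + 0.084/12)^(12 × 9) = $50,979.32
Interest = A − P = $50,979.32 − $24,000.00 = $26,979.32

Interest = A - P = $26,979.32


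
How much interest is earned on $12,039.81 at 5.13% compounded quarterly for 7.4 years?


Compound interest earned = final amount − principal.
A = P(1 + r/n)^(nt) = $12,039.81 × (1 + 0.0513/4)^(4 × 7.4) = $17,556.51
Interest = A − P = $17,556.51 − $12,039.81 = $5,516.70

Interest = A - P = $5,516.70


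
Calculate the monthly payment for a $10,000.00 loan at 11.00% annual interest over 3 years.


Loan payment formula: PMT = PV × r / (1 − (1 + r)^(−n))
Monthly rate r = 0.11/12 ≈ 0.00916667, n = 36 months
Denominator: 1 − (1 + 0.11/12)^(−36) = 0.279995
PMT = $10,000.00 × (0.11/12) / 0.279995
PMT = $327.39 per month

PMT = PV × r / (1-(1+r)^(-n)) = $327.39/month


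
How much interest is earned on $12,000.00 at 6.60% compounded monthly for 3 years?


Compound interest earned = final amount − principal.
A = P(1 + r/n)^(nt) = $12,000.00 × (1 + 0.066/12)^(12 × 3) = $14,619.62
Interest = A − P = $14,619.62 − $12,000.00 = $2,619.62

Interest = A - P = $2,619.62


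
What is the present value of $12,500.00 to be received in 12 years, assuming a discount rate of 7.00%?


Present value formula: PV = FV / (1 + r)^t
PV = $12,500.00 / (1 + 0.07)^12
PV = $12,500.00 / 2.252192
PV = $5,550.15

PV = FV / (1 + r)^t = $5,550.15


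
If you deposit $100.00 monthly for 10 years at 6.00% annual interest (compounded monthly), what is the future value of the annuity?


Future value of an ordinary annuity: FV = PMT × ((1 + r)^n − 1) / r
Monthly rate r = 0.06/12 = 0.005, n = 120
FV = $100.00 × ((1 + 0.06/12)^120 − 1) / (0.06/12)
FV = $100.00 × 163.879347
FV = $16,387.93

FV = PMT × ((1+r)^n - 1)/r = $16,387.93


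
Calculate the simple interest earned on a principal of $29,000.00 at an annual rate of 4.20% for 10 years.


Simple interest formula: I = P × r × t
I = $29,000.00 × 0.042 × 10
I = $12,180.00

I = P × r × t = $12,180.00


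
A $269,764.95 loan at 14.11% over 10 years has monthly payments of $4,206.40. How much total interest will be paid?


Total paid over the life of the loan = PMT × n.
Total paid = $4,206.40 × 120 = $504,768.00
Total interest = total paid − principal = $504,768.00 − $269,764.95 = $235,003.05

Total interest = (PMT × n) - PV = $235,003.05


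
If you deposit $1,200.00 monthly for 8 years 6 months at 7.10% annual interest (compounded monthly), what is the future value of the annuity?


Future value of an ordinary annuity: FV = PMT × ((1 + r)^n − 1) / r
Monthly rate r = 0.071/12 ≈ 0.00591667, n = 102
FV = $1,200.00 × ((1 + 0.071/12)^102 − 1) / (0.071/12)
FV = $1,200.00 × 139.480321
FV = $167,376.39

FV = PMT × ((1+r)^n - 1)/r = $167,376.39


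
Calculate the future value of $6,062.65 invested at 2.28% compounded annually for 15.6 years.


Compound interest formula: A = P(1 + r/n)^(nt)
A = $6,062.65 × (1 + 0.0228/1)^(1 × 15.6)
Growth factor: (1 + 0.0228/1)^15.6 = 1.421462
A = $6,062.65 × 1.421462
A = $8,617.83

A = P(1 + r/n)^(nt) = $8,617.83


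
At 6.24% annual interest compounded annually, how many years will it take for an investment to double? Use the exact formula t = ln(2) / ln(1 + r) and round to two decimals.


Doubling condition: (1 + r)^t = 2
Take ln of both sides: t × ln(1 + r) = ln(2)
t = ln(2) / ln(1 + r)
t = 0.693147 / 0.060530
t = 11.45

t = ln(2) / ln(1 + r) = 11.45 years


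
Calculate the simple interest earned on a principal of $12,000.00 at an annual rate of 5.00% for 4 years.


Simple interest formula: I = P × r × t
I = $12,000.00 × 0.05 × 4
I = $2,400.00

I = P × r × t = $2,400.00


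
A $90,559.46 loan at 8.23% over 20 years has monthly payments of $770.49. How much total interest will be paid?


Total paid over the life of the loan = PMT × n.
Total paid = $770.49 × 240 = $184,917.60
Total interest = total paid − principal = $184,917.60 − $90,559.46 = $94,358.14

Total interest = (PMT × n) - PV = $94,358.14


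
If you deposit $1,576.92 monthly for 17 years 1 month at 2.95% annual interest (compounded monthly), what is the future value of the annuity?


Future value of an ordinary annuity: FV = PMT × ((1 + r)^n − 1) / r
Monthly rate r = 0.0295/12 ≈ 0.00245833, n = 205
FV = $1,576.92 × ((1 + 0.0295/12)^205 − 1) / (0.0295/12)
FV = $1,576.92 × 266.130320
FV = $419,666.22

FV = PMT × ((1+r)^n - 1)/r = $419,666.22


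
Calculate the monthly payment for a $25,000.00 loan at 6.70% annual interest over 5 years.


Loan payment formula: PMT = PV × r / (1 − (1 + r)^(−n))
Monthly rate r = 0.067/12 ≈ 0.00558333, n = 60 months
Denominator: 1 − (1 + 0.067/12)^(−60) = 0.283995
PMT = $25,000.00 × (0.067/12) / 0.283995
PMT = $491.50 per month

PMT = PV × r / (1-(1+r)^(-n)) = $491.50/month


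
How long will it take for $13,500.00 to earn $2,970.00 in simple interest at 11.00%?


Rearrange the simple interest formula for t:
I = P × r × t  ⇒  t = I / (P × r)
t = $2,970.00 / ($13,500.00 × 0.11)
t = 2

t = I/(P×r) = 2 years


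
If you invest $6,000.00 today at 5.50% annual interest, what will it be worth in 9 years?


Future value formula: FV = PV × (1 + r)^t
FV = $6,000.00 × (1 + 0.055)^9
FV = $6,000.00 × 1.6190943
FV = $9,714.57

FV = PV × (1 + r)^t = $9,714.57


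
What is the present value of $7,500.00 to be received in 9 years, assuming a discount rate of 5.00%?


Present value formula: PV = FV / (1 + r)^t
PV = $7,500.00 / (1 + 0.05)^9
PV = $7,500.00 / 1.551328
PV = $4,834.57

PV = FV / (1 + r)^t = $4,834.57


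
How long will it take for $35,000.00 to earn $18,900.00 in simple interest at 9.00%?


Rearrange the simple interest formula for t:
I = P × r × t  ⇒  t = I / (P × r)
t = $18,900.00 / ($35,000.00 × 0.09)
t = 6

t = I/(P×r) = 6 years


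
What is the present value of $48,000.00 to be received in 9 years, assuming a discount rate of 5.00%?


Present value formula: PV = FV / (1 + r)^t
PV = $48,000.00 / (1 + 0.05)^9
PV = $48,000.00 / 1.551328
PV = $30,941.23

PV = FV / (1 + r)^t = $30,941.23


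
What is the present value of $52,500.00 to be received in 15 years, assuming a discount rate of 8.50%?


Present value formula: PV = FV / (1 + r)^t
PV = $52,500.00 / (1 + 0.085)^15
PV = $52,500.00 / 3.399743
PV = $15,442.34

PV = FV / (1 + r)^t = $15,442.34


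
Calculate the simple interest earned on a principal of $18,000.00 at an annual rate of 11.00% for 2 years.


Simple interest formula: I = P × r × t
I = $18,000.00 × 0.11 × 2
I = $3,960.00

I = P × r × t = $3,960.00


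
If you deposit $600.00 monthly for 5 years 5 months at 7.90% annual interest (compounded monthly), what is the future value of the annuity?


Future value of an ordinary annuity: FV = PMT × ((1 + r)^n − 1) / r
Monthly rate r = 0.079/12 ≈ 0.00658333, n = 65
FV = $600.00 × ((1 + 0.079/12)^65 − 1) / (0.079/12)
FV = $600.00 × 80.796208
FV = $48,477.72

FV = PMT × ((1+r)^n - 1)/r = $48,477.72


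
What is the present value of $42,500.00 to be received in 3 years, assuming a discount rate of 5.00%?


Present value formula: PV = FV / (1 + r)^t
PV = $42,500.00 / (1 + 0.05)^3
PV = $42,500.00 / 1.157625
PV = $36,713.10

PV = FV / (1 + r)^t = $36,713.10


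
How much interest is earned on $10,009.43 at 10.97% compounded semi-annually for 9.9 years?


Compound interest earned = final amount − principal.
A = P(1 + r/n)^(nt) = $10,009.43 × (1 + 0.1097/2)^(2 × 9.9) = $28,812.79
Interest = A − P = $28,812.79 − $10,009.43 = $18,803.36

Interest = A - P = $18,803.36


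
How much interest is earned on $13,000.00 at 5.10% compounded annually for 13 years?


Compound interest earned = final amount − principal.
A = P(1 + r/n)^(nt) = $13,000.00 × (1 + 0.051/1)^(1 × 13) = $24,818.68
Interest = A − P = $24,818.68 − $13,000.00 = $11,818.68

Interest = A - P = $11,818.68


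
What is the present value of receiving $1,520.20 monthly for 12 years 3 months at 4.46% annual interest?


Present value of an ordinary annuity: PV = PMT × (1 − (1 + r)^(−n)) / r
Monthly rate r = 0.0446/12 ≈ 0.00371667, n = 147
PV = $1,520.20 × (1 − (1 + 0.0446/12)^(−147)) / (0.0446/12)
PV = $1,520.20 × 113.099653
PV = $171,934.09

PV = PMT × (1-(1+r)^(-n))/r = $171,934.09


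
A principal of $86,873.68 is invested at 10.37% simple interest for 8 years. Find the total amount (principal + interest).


Total amount formula: A = P(1 + rt) = P + P·r·t
Interest: I = P × r × t = $86,873.68 × 0.1037 × 8 = $72,070.40
A = P + I = $86,873.68 + $72,070.40 = $158,944.08

A = P + I = P(1 + rt) = $158,944.08


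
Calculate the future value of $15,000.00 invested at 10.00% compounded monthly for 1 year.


Compound interest formula: A = P(1 + r/n)^(nt)
A = $15,000.00 × (1 + 0.1/12)^(12 × 1)
Growth factor: (1 + 0.1/12)^12 = 1.1047131
A = $15,000.00 × 1.1047131
A = $16,570.70

A = P(1 + r/n)^(nt) = $16,570.70


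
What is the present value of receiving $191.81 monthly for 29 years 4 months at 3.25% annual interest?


Present value of an ordinary annuity: PV = PMT × (1 − (1 + r)^(−n)) / r
Monthly rate r = 0.0325/12 ≈ 0.00270833, n = 352
PV = $191.81 × (1 − (1 + 0.0325/12)^(−352)) / (0.0325/12)
PV = $191.81 × 226.725760
PV = $43,488.27

PV = PMT × (1-(1+r)^(-n))/r = $43,488.27


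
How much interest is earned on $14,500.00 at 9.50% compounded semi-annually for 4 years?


Compound interest earned = final amount − principal.
A = P(1 + r/n)^(nt) = $14,500.00 × (1 + 0.095/2)^(2 × 4) = $21,018.43
Interest = A − P = $21,018.43 − $14,500.00 = $6,518.43

Interest = A - P = $6,518.43


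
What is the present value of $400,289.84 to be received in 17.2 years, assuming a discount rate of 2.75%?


Present value formula: PV = FV / (1 + r)^t
PV = $400,289.84 / (1 + 0.0275)^17.2
PV = $400,289.84 / 1.5945843
PV = $251,030.84

PV = FV / (1 + r)^t = $251,030.84


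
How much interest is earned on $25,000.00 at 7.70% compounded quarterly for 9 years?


Compound interest earned = final amount − principal.
A = P(1 + r/n)^(nt) = $25,000.00 × (1 + 0.077/4)^(4 × 9) = $49,664.48
Interest = A − P = $49,664.48 − $25,000.00 = $24,664.48

Interest = A - P = $24,664.48


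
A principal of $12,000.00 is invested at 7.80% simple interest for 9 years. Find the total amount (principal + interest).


Total amount formula: A = P(1 + rt) = P + P·r·t
Interest: I = P × r × t = $12,000.00 × 0.078 × 9 = $8,424.00
A = P + I = $12,000.00 + $8,424.00 = $20,424.00

A = P + I = P(1 + rt) = $20,424.00


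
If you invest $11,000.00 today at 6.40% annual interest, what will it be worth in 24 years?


Future value formula: FV = PV × (1 + r)^t
FV = $11,000.00 × (1 + 0.064)^24
FV = $11,000.00 × 4.431993
FV = $48,751.92

FV = PV × (1 + r)^t = $48,751.92


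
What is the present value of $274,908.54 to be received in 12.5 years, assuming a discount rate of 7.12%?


Present value formula: PV = FV / (1 + r)^t
PV = $274,908.54 / (1 + 0.0712)^12.5
PV = $274,908.54 / 2.3625557
PV = $116,360.66

PV = FV / (1 + r)^t = $116,360.66


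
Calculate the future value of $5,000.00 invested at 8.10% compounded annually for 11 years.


Compound interest formula: A = P(1 + r/n)^(nt)
A = $5,000.00 × (1 + 0.081/1)^(1 × 11)
Growth factor: (1 + 0.081/1)^11 = 2.3554974
A = $5,000.00 × 2.3554974
A = $11,777.49

A = P(1 + r/n)^(nt) = $11,777.49


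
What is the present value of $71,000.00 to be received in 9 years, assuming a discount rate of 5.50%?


Present value formula: PV = FV / (1 + r)^t
PV = $71,000.00 / (1 + 0.055)^9
PV = $71,000.00 / 1.619094
PV = $43,851.68

PV = FV / (1 + r)^t = $43,851.68


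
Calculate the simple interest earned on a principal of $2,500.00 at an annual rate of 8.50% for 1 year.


Simple interest formula: I = P × r × t
I = $2,500.00 × 0.085 × 1
I = $212.50

I = P × r × t = $212.50


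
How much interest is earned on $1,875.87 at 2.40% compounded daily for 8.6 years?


Compound interest earned = final amount − principal.
A = P(1 + r/n)^(nt) = $1,875.87 × (1 + 0.024/365)^(365 × 8.6) = $2,305.89
Interest = A − P = $2,305.89 − $1,875.87 = $430.02

Interest = A - P = $430.02


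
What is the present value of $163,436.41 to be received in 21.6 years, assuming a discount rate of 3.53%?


Present value formula: PV = FV / (1 + r)^t
PV = $163,436.41 / (1 + 0.0353)^21.6
PV = $163,436.41 / 2.11558375
PV = $77,253.58

PV = FV / (1 + r)^t = $77,253.58


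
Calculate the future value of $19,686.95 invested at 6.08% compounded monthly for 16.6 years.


Compound interest formula: A = P(1 + r/n)^(nt)
A = $19,686.95 × (1 + 0.0608/12)^(12 × 16.6)
Growth factor: (1 + 0.0608/12)^199.2 = 2.7366424
A = $19,686.95 × 2.7366424
A = $53,876.14

A = P(1 + r/n)^(nt) = $53,876.14


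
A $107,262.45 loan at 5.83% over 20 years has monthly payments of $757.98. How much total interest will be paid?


Total paid over the life of the loan = PMT × n.
Total paid = $757.98 × 240 = $181,915.20
Total interest = total paid − principal = $181,915.20 − $107,262.45 = $74,652.75

Total interest = (PMT × n) - PV = $74,652.75


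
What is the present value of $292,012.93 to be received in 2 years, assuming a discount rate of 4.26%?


Present value formula: PV = FV / (1 + r)^t
PV = $292,012.93 / (1 + 0.0426)^2
PV = $292,012.93 / 1.08701476
PV = $268,637.50

PV = FV / (1 + r)^t = $268,637.50


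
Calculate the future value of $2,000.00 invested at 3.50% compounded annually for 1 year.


Compound interest formula: A = P(1 + r/n)^(nt)
A = $2,000.00 × (1 + 0.035/1)^(1 × 1)
Growth factor: (1 + 0.035/1)^1 = 1.035000
A = $2,000.00 × 1.035000
A = $2,070.00

A = P(1 + r/n)^(nt) = $2,070.00


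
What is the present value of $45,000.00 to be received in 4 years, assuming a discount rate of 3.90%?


Present value formula: PV = FV / (1 + r)^t
PV = $45,000.00 / (1 + 0.039)^4
PV = $45,000.00 / 1.1653656
PV = $38,614.49

PV = FV / (1 + r)^t = $38,614.49


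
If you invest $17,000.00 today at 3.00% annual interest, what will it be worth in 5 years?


Future value formula: FV = PV × (1 + r)^t
FV = $17,000.00 × (1 + 0.03)^5
FV = $17,000.00 × 1.159274
FV = $19,707.66

FV = PV × (1 + r)^t = $19,707.66


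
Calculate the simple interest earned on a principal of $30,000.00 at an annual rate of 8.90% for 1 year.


Simple interest formula: I = P × r × t
I = $30,000.00 × 0.089 × 1
I = $2,670.00

I = P × r × t = $2,670.00


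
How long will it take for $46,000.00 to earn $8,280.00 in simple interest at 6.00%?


Rearrange the simple interest formula for t:
I = P × r × t  ⇒  t = I / (P × r)
t = $8,280.00 / ($46,000.00 × 0.06)
t = 3

t = I/(P×r) = 3 years


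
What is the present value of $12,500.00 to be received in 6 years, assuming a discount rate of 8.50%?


Present value formula: PV = FV / (1 + r)^t
PV = $12,500.00 / (1 + 0.085)^6
PV = $12,500.00 / 1.631468
PV = $7,661.81

PV = FV / (1 + r)^t = $7,661.81


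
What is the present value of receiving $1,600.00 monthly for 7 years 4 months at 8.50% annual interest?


Present value of an ordinary annuity: PV = PMT × (1 − (1 + r)^(−n)) / r
Monthly rate r = 0.085/12 ≈ 0.00708333, n = 88
PV = $1,600.00 × (1 − (1 + 0.085/12)^(−88)) / (0.085/12)
PV = $1,600.00 × 65.317603
PV = $104,508.16

PV = PMT × (1-(1+r)^(-n))/r = $104,508.16


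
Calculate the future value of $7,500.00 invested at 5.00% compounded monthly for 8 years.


Compound interest formula: A = P(1 + r/n)^(nt)
A = $7,500.00 × (1 + 0.05/12)^(12 × 8)
Growth factor: (1 + 0.05/12)^96 = 1.490585
A = $7,500.00 × 1.490585
A = $11,179.39

A = P(1 + r/n)^(nt) = $11,179.39


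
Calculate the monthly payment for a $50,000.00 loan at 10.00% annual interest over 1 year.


Loan payment formula: PMT = PV × r / (1 − (1 + r)^(−n))
Monthly rate r = 0.1/12 ≈ 0.00833333, n = 12 months
Denominator: 1 − (1 + 0.1/12)^(−12) = 0.0947876
PMT = $50,000.00 × (0.1/12) / 0.0947876
PMT = $4,395.79 per month

PMT = PV × r / (1-(1+r)^(-n)) = $4,395.79/month


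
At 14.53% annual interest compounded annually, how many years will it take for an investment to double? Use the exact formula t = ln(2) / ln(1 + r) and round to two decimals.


Doubling condition: (1 + r)^t = 2
Take ln of both sides: t × ln(1 + r) = ln(2)
t = ln(2) / ln(1 + r)
t = 0.693147 / 0.135667
t = 5.11

t = ln(2) / ln(1 + r) = 5.11 years


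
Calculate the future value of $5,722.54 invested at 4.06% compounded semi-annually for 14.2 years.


Compound interest formula: A = P(1 + r/n)^(nt)
A = $5,722.54 × (1 + 0.0406/2)^(2 × 14.2)
Growth factor: (1 + 0.0406/2)^28.4 = 1.769587
A = $5,722.54 × 1.769587
A = $10,126.53

A = P(1 + r/n)^(nt) = $10,126.53


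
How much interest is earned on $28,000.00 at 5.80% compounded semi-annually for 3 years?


Compound interest earned = final amount − principal.
A = P(1 + r/n)^(nt) = $28,000.00 × (1 + 0.058/2)^(2 × 3) = $33,239.18
Interest = A − P = $33,239.18 − $28,000.00 = $5,239.18

Interest = A - P = $5,239.18


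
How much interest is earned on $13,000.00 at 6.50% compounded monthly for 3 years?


Compound interest earned = final amount − principal.
A = P(1 + r/n)^(nt) = $13,000.00 × (1 + 0.065/12)^(12 × 3) = $15,790.73
Interest = A − P = $15,790.73 − $13,000.00 = $2,790.73

Interest = A - P = $2,790.73


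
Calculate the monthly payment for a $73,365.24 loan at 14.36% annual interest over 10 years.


Loan payment formula: PMT = PV × r / (1 − (1 + r)^(−n))
Monthly rate r = 0.1436/12 ≈ 0.01196667, n = 120 months
Denominator: 1 − (1 + 0.1436/12)^(−120) = 0.760086
PMT = $73,365.24 × (0.1436/12) / 0.760086
PMT = $1,155.05 per month

PMT = PV × r / (1-(1+r)^(-n)) = $1,155.05/month


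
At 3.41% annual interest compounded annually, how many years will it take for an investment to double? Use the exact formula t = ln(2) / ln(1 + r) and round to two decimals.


Doubling condition: (1 + r)^t = 2
Take ln of both sides: t × ln(1 + r) = ln(2)
t = ln(2) / ln(1 + r)
t = 0.693147 / 0.033531
t = 20.67

t = ln(2) / ln(1 + r) = 20.67 years


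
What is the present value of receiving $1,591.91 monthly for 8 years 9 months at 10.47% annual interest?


Present value of an ordinary annuity: PV = PMT × (1 − (1 + r)^(−n)) / r
Monthly rate r = 0.1047/12 = 0.008725, n = 105
PV = $1,591.91 × (1 − (1 + 0.1047/12)^(−105)) / (0.1047/12)
PV = $1,591.91 × 68.577751
PV = $109,169.61

PV = PMT × (1-(1+r)^(-n))/r = $109,169.61
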